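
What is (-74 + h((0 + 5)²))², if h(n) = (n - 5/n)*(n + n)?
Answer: 1359556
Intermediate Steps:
h(n) = 2*n*(n - 5/n) (h(n) = (n - 5/n)*(2*n) = 2*n*(n - 5/n))
(-74 + h((0 + 5)²))² = (-74 + (-10 + 2*((0 + 5)²)²))² = (-74 + (-10 + 2*(5²)²))² = (-74 + (-10 + 2*25²))² = (-74 + (-10 + 2*625))² = (-74 + (-10 + 1250))² = (-74 + 1240)² = 1166² = 1359556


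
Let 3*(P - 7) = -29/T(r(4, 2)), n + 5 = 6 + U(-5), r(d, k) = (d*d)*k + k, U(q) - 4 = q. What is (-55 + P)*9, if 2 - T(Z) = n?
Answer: -951/2 ≈ -475.50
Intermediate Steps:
U(q) = 4 + q
r(d, k) = k + k*d**2 (r(d, k) = d**2*k + k = k*d**2 + k = k + k*d**2)
n = 0 (n = -5 + (6 + (4 - 5)) = -5 + (6 - 1) = -5 + 5 = 0)
T(Z) = 2 (T(Z) = 2 - 1*0 = 2 + 0 = 2)
P = 13/6 (P = 7 + (-29/2)/3 = 7 + (-29*1/2)/3 = 7 + (1/3)*(-29/2) = 7 - 29/6 = 13/6 ≈ 2.1667)
(-55 + P)*9 = (-55 + 13/6)*9 = -317/6*9 = -951/2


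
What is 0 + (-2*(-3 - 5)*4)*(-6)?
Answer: -384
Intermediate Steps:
0 + (-2*(-3 - 5)*4)*(-6) = 0 + (-2*(-8)*4)*(-6) = 0 + (16*4)*(-6) = 0 + 64*(-6) = 0 - 384 = -384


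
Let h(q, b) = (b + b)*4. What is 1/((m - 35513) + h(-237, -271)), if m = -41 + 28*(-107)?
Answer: -1/40718 ≈ -2.4559e-5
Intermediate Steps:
h(q, b) = 8*b (h(q, b) = (2*b)*4 = 8*b)
m = -3037 (m = -41 - 2996 = -3037)
1/((m - 35513) + h(-237, -271)) = 1/((-3037 - 35513) + 8*(-271)) = 1/(-38550 - 2168) = 1/(-40718) = -1/40718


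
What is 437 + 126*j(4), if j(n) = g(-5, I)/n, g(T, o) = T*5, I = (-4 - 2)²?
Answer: -701/2 ≈ -350.50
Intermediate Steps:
I = 36 (I = (-6)² = 36)
g(T, o) = 5*T
j(n) = -25/n (j(n) = (5*(-5))/n = -25/n)
437 + 126*j(4) = 437 + 126*(-25/4) = 437 - 1575/2 = -701/2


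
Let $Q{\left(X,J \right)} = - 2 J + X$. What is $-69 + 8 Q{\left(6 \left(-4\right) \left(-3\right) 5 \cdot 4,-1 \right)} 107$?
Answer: $1234283$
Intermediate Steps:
$Q{\left(X,J \right)} = X - 2 J$
$-69 + 8 Q{\left(6 \left(-4\right) \left(-3\right) 5 \cdot 4,-1 \right)} 107 = -69 + 8 \left(6 \left(-4\right) \left(-3\right) 5 \cdot 4 - -2\right) 107 = -69 + 8 \left(- 24 \left(\left(-15\right) 4\right) + 2\right) 107 = -69 + 8 \left(\left(-24\right) \left(-60\right) + 2\right) 107 = -69 + 8 \left(1440 + 2\right) 107 = -69 + 8 \cdot 1442 \cdot 107 = -69 + 11536 \cdot 107 = -69 + 1234352 = 1234283$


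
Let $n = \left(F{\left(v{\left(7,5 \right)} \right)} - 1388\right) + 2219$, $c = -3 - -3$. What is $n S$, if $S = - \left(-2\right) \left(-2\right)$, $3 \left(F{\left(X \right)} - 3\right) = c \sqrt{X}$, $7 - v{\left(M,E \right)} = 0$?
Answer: $-3336$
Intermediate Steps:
$v{\left(M,E \right)} = 7$ ($v{\left(M,E \right)} = 7 - 0 = 7 + 0 = 7$)
$c = 0$ ($c = -3 + 3 = 0$)
$F{\left(X \right)} = 3$ ($F{\left(X \right)} = 3 + \frac{0 \sqrt{X}}{3} = 3 + \frac{1}{3} \cdot 0 = 3 + 0 = 3$)
$n = 834$ ($n = \left(3 - 1388\right) + 2219 = -1385 + 2219 = 834$)
$S = -4$ ($S = \left(-1\right) 4 = -4$)
$n S = 834 \left(-4\right) = -3336$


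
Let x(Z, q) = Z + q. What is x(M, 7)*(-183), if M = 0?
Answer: -1281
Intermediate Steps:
x(M, 7)*(-183) = (0 + 7)*(-183) = 7*(-183) = -1281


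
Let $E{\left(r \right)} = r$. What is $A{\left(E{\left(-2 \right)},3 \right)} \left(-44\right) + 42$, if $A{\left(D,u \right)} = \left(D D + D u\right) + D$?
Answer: $218$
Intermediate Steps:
$A{\left(D,u \right)} = D + D^{2} + D u$ ($A{\left(D,u \right)} = \left(D^{2} + D u\right) + D = D + D^{2} + D u$)
$A{\left(E{\left(-2 \right)},3 \right)} \left(-44\right) + 42 = - 2 \left(1 - 2 + 3\right) \left(-44\right) + 42 = \left(-2\right) 2 \left(-44\right) + 42 = \left(-4\right) \left(-44\right) + 42 = 176 + 42 = 218$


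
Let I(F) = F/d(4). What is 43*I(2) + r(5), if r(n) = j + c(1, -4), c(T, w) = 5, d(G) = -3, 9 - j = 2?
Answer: -50/3 ≈ -16.667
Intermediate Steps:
j = 7 (j = 9 - 1*2 = 9 - 2 = 7)
I(F) = -F/3 (I(F) = F/(-3) = F*(-1/3) = -F/3)
r(n) = 12 (r(n) = 7 + 5 = 12)
43*I(2) + r(5) = 43*(-1/3*2) + 12 = 43*(-2/3) + 12 = -86/3 + 12 = -50/3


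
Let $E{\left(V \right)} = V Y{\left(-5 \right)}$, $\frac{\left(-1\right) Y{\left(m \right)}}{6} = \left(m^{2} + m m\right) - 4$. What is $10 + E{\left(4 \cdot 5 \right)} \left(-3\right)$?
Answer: $16570$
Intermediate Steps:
$Y{\left(m \right)} = 24 - 12 m^{2}$ ($Y{\left(m \right)} = - 6 \left(\left(m^{2} + m m\right) - 4\right) = - 6 \left(\left(m^{2} + m^{2}\right) - 4\right) = - 6 \left(2 m^{2} - 4\right) = - 6 \left(-4 + 2 m^{2}\right) = 24 - 12 m^{2}$)
$E{\left(V \right)} = - 276 V$ ($E{\left(V \right)} = V \left(24 - 12 \left(-5\right)^{2}\right) = V \left(24 - 300\right) = V \left(-276\right) = - 276 V$)
$10 + E{\left(4 \cdot 5 \right)} \left(-3\right) = 10 + - 276 \cdot 4 \cdot 5 \left(-3\right) = 10 + \left(-276\right) 20 \left(-3\right) = 10 - -16560 = 10 + 16560 = 16570$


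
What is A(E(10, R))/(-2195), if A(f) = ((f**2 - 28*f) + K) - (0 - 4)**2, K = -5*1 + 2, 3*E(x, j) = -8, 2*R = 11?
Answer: -113/3951 ≈ -0.028600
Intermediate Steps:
R = 11/2 (R = (1/2)*11 = 11/2 ≈ 5.5000)
E(x, j) = -8/3 (E(x, j) = (1/3)*(-8) = -8/3)
K = -3 (K = -5 + 2 = -3)
A(f) = -19 + f**2 - 28*f (A(f) = ((f**2 - 28*f) - 3) - (0 - 4)**2 = (-3 + f**2 - 28*f) - 1*(-4)**2 = (-3 + f**2 - 28*f) - 1*16 = (-3 + f**2 - 28*f) - 16 = -19 + f**2 - 28*f)
A(E(10, R))/(-2195) = (-19 + (-8/3)**2 - 28*(-8/3))/(-2195) = (-19 + 64/9 + 224/3)*(-1/2195) = (565/9)*(-1/2195) = -113/3951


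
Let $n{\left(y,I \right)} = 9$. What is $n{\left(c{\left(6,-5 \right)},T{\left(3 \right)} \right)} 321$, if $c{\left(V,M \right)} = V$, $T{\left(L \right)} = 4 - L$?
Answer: $2889$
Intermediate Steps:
$n{\left(c{\left(6,-5 \right)},T{\left(3 \right)} \right)} 321 = 9 \cdot 321 = 2889$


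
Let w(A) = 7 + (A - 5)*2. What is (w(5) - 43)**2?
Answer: 1296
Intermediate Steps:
w(A) = -3 + 2*A (w(A) = 7 + (-5 + A)*2 = 7 + (-10 + 2*A) = -3 + 2*A)
(w(5) - 43)**2 = ((-3 + 2*5) - 43)**2 = ((-3 + 10) - 43)**2 = (7 - 43)**2 = (-36)**2 = 1296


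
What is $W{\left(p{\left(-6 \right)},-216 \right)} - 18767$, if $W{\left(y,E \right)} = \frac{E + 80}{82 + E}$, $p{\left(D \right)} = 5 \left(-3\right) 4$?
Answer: $- \frac{1257321}{67} \approx -18766.0$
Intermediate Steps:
$p{\left(D \right)} = -60$ ($p{\left(D \right)} = \left(-15\right) 4 = -60$)
$W{\left(y,E \right)} = \frac{80 + E}{82 + E}$
$W{\left(p{\left(-6 \right)},-216 \right)} - 18767 = \frac{80 - 216}{82 - 216} - 18767 = \frac{1}{-134} \left(-136\right) - 18767 = \left(- \frac{1}{134}\right) \left(-136\right) - 18767 = \frac{68}{67} - 18767 = - \frac{1257321}{67}$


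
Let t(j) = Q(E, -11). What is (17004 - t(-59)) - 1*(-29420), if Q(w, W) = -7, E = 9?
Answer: 46431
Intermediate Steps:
t(j) = -7
(17004 - t(-59)) - 1*(-29420) = (17004 - 1*(-7)) - 1*(-29420) = (17004 + 7) + 29420 = 17011 + 29420 = 46431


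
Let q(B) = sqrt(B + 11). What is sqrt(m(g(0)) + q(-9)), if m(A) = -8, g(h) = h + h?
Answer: sqrt(-8 + sqrt(2)) ≈ 2.5663*I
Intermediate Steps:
g(h) = 2*h
q(B) = sqrt(11 + B)
sqrt(m(g(0)) + q(-9)) = sqrt(-8 + sqrt(11 - 9)) = sqrt(-8 + sqrt(2))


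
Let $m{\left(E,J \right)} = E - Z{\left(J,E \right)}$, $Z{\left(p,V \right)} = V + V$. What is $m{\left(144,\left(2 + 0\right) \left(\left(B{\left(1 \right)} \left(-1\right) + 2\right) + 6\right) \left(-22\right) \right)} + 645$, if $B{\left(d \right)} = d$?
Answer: $501$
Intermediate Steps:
$Z{\left(p,V \right)} = 2 V$
$m{\left(E,J \right)} = - E$ ($m{\left(E,J \right)} = E - 2 E = - E$)
$m{\left(144,\left(2 + 0\right) \left(\left(B{\left(1 \right)} \left(-1\right) + 2\right) + 6\right) \left(-22\right) \right)} + 645 = \left(-1\right) 144 + 645 = -144 + 645 = 501$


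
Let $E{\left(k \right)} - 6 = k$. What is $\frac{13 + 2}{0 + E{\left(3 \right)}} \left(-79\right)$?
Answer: $- \frac{395}{3} \approx -131.67$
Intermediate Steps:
$E{\left(k \right)} = 6 + k$
$\frac{13 + 2}{0 + E{\left(3 \right)}} \left(-79\right) = \frac{13 + 2}{0 + \left(6 + 3\right)} \left(-79\right) = \frac{15}{0 + 9} \left(-79\right) = \frac{15}{9} \left(-79\right) = 15 \cdot \frac{1}{9} \left(-79\right) = \frac{5}{3} \left(-79\right) = - \frac{395}{3}$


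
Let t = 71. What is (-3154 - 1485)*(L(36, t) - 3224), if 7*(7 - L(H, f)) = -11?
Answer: 104414612/7 ≈ 1.4916e+7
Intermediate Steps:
L(H, f) = 60/7 (L(H, f) = 7 - ⅐*(-11) = 7 + 11/7 = 60/7)
(-3154 - 1485)*(L(36, t) - 3224) = (-3154 - 1485)*(60/7 - 3224) = -4639*(-22508/7) = 104414612/7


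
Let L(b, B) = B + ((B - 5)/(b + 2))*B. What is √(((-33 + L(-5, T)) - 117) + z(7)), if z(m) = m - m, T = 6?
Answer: I*√146 ≈ 12.083*I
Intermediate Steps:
L(b, B) = B + B*(-5 + B)/(2 + b) (L(b, B) = B + ((-5 + B)/(2 + b))*B = B + B*(-5 + B)/(2 + b))
z(m) = 0
√(((-33 + L(-5, T)) - 117) + z(7)) = √(((-33 + 6*(-3 + 6 - 5)/(2 - 5)) - 117) + 0) = √(((-33 + 6*(-2)/(-3)) - 117) + 0) = √(((-33 + 6*(-⅓)*(-2)) - 117) + 0) = √(((-33 + 4) - 117) + 0) = √((-29 - 117) + 0) = √(-146 + 0) = √(-146) = I*√146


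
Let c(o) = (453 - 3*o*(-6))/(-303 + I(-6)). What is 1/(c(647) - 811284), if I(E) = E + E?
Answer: -105/85188853 ≈ -1.2326e-6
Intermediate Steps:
I(E) = 2*E
c(o) = -151/105 - 2*o/35 (c(o) = (453 - 3*o*(-6))/(-303 + 2*(-6)) = (453 + 18*o)/(-303 - 12) = (453 + 18*o)/(-315) = (453 + 18*o)*(-1/315) = -151/105 - 2*o/35)
1/(c(647) - 811284) = 1/((-151/105 - 2/35*647) - 811284) = 1/((-151/105 - 1294/35) - 811284) = 1/(-4033/105 - 811284) = 1/(-85188853/105) = -105/85188853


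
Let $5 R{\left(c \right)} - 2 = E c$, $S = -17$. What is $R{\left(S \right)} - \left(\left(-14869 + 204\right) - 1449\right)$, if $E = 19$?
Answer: $\frac{80249}{5} \approx 16050.0$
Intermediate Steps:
$R{\left(c \right)} = \frac{2}{5} + \frac{19 c}{5}$
$R{\left(S \right)} - \left(\left(-14869 + 204\right) - 1449\right) = \left(\frac{2}{5} + \frac{19}{5} \left(-17\right)\right) - \left(\left(-14869 + 204\right) - 1449\right) = \left(\frac{2}{5} - \frac{323}{5}\right) - \left(-14665 - 1449\right) = - \frac{321}{5} - -16114 = - \frac{321}{5} + 16114 = \frac{80249}{5}$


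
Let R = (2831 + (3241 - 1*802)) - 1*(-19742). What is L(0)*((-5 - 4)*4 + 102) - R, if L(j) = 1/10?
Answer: -125027/5 ≈ -25005.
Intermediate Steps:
R = 25012 (R = (2831 + (3241 - 802)) + 19742 = (2831 + 2439) + 19742 = 5270 + 19742 = 25012)
L(j) = 1/10
L(0)*((-5 - 4)*4 + 102) - R = ((-5 - 4)*4 + 102)/10 - 1*25012 = (-9*4 + 102)/10 - 25012 = (-36 + 102)/10 - 25012 = (1/10)*66 - 25012 = 33/5 - 25012 = -125027/5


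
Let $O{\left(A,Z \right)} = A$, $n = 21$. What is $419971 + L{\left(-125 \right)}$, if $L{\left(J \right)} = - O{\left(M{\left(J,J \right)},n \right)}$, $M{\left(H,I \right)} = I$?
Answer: $420096$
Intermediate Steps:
$L{\left(J \right)} = - J$
$419971 + L{\left(-125 \right)} = 419971 - -125 = 419971 + 125 = 420096$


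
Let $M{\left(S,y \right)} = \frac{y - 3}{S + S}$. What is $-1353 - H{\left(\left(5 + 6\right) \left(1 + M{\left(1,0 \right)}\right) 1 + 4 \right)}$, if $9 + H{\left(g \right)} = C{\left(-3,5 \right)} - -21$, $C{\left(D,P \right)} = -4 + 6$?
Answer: $-1367$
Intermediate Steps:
$M{\left(S,y \right)} = \frac{-3 + y}{2 S}$
$C{\left(D,P \right)} = 2$
$H{\left(g \right)} = 14$ ($H{\left(g \right)} = -9 + \left(2 - -21\right) = -9 + \left(2 + 21\right) = -9 + 23 = 14$)
$-1353 - H{\left(\left(5 + 6\right) \left(1 + M{\left(1,0 \right)}\right) 1 + 4 \right)} = -1353 - 14 = -1367$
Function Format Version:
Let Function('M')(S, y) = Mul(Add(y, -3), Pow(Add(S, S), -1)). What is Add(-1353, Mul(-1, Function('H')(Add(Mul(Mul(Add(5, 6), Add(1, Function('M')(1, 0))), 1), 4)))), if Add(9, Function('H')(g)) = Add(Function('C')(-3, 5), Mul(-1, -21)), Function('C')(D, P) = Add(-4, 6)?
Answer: -1367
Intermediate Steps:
Function('M')(S, y) = Mul(Rational(1, 2), Pow(S, -1), Add(-3, y)) (Function('M')(S, y) = Mul(Add(-3, y), Pow(Mul(2, S), -1)) = Mul(Add(-3, y), Mul(Rational(1, 2), Pow(S, -1))) = Mul(Rational(1, 2), Pow(S, -1), Add(-3, y)))
Function('C')(D, P) = 2
Function('H')(g) = 14 (Function('H')(g) = Add(-9, Add(2, Mul(-1, -21))) = Add(-9, Add(2, 21)) = Add(-9, 23) = 14)
Add(-1353, Mul(-1, Function('H')(Add(Mul(Mul(Add(5, 6), Add(1, Function('M')(1, 0))), 1), 4)))) = Add(-1353, Mul(-1, 14)) = Add(-1353, -14) = -1367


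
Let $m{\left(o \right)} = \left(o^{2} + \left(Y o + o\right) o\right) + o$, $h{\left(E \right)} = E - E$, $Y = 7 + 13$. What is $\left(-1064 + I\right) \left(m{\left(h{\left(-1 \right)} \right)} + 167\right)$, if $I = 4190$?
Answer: $522042$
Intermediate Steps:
$Y = 20$
$h{\left(E \right)} = 0$
$m{\left(o \right)} = o + 22 o^{2}$ ($m{\left(o \right)} = \left(o^{2} + \left(20 o + o\right) o\right) + o = \left(o^{2} + 21 o o\right) + o = \left(o^{2} + 21 o^{2}\right) + o = 22 o^{2} + o = o + 22 o^{2}$)
$\left(-1064 + I\right) \left(m{\left(h{\left(-1 \right)} \right)} + 167\right) = \left(-1064 + 4190\right) \left(0 \left(1 + 22 \cdot 0\right) + 167\right) = 3126 \left(0 \left(1 + 0\right) + 167\right) = 3126 \left(0 \cdot 1 + 167\right) = 3126 \left(0 + 167\right) = 3126 \cdot 167 = 522042$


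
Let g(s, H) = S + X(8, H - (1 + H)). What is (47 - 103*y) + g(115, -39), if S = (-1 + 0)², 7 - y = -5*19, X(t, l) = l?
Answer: -10459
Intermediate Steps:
y = 102 (y = 7 - (-5)*19 = 7 - 1*(-95) = 7 + 95 = 102)
S = 1 (S = (-1)² = 1)
g(s, H) = 0 (g(s, H) = 1 + (H - (1 + H)) = 1 + (H + (-1 - H)) = 1 - 1 = 0)
(47 - 103*y) + g(115, -39) = (47 - 103*102) + 0 = (47 - 10506) + 0 = -10459 + 0 = -10459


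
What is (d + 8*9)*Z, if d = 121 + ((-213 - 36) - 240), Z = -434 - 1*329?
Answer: 225848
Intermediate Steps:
Z = -763 (Z = -434 - 329 = -763)
d = -368 (d = 121 + (-249 - 240) = 121 - 489 = -368)
(d + 8*9)*Z = (-368 + 8*9)*(-763) = (-368 + 72)*(-763) = -296*(-763) = 225848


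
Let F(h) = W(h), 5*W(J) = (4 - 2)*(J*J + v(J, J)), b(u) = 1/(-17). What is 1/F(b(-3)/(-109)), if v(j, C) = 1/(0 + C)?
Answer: 17168045/12724954956 ≈ 0.0013492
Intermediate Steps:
b(u) = -1/17
v(j, C) = 1/C
W(J) = 2/(5*J) + 2*J**2/5 (W(J) = ((4 - 2)*(J*J + 1/J))/5 = (2*(J**2 + 1/J))/5 = (2*(1/J + J**2))/5 = (2/J + 2*J**2)/5 = 2/(5*J) + 2*J**2/5)
F(h) = 2*(1 + h**3)/(5*h)
1/F(b(-3)/(-109)) = 1/(2*(1 + (-1/17/(-109))**3)/(5*((-1/17/(-109))))) = 1/(2*(1 + (-1/17*(-1/109))**3)/(5*((-1/17*(-1/109))))) = 1/(2*(1 + (1/1853)**3)/(5*(1/1853))) = 1/((2/5)*1853*(1 + 1/6362477477)) = 1/((2/5)*1853*(6362477478/6362477477)) = 1/(12724954956/17168045) = 17168045/12724954956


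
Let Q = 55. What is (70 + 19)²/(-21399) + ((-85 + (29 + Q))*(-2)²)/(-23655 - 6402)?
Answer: -26443989/71465527 ≈ -0.37002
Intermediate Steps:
(70 + 19)²/(-21399) + ((-85 + (29 + Q))*(-2)²)/(-23655 - 6402) = (70 + 19)²/(-21399) + ((-85 + (29 + 55))*(-2)²)/(-23655 - 6402) = 89²*(-1/21399) + ((-85 + 84)*4)/(-30057) = 7921*(-1/21399) - 1*4*(-1/30057) = -7921/21399 - 4*(-1/30057) = -7921/21399 + 4/30057 = -26443989/71465527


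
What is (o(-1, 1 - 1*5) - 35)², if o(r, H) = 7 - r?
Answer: 729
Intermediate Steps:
(o(-1, 1 - 1*5) - 35)² = ((7 - 1*(-1)) - 35)² = ((7 + 1) - 35)² = (8 - 35)² = (-27)² = 729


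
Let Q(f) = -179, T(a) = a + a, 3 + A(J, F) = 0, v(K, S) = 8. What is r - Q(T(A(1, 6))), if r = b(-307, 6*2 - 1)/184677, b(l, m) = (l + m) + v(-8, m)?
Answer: 11018965/61559 ≈ 179.00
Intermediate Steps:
A(J, F) = -3 (A(J, F) = -3 + 0 = -3)
T(a) = 2*a
b(l, m) = 8 + l + m (b(l, m) = (l + m) + 8 = 8 + l + m)
r = -96/61559 (r = (8 - 307 + (6*2 - 1))/184677 = (8 - 307 + (12 - 1))*(1/184677) = (8 - 307 + 11)*(1/184677) = -288*1/184677 = -96/61559 ≈ -0.0015595)
r - Q(T(A(1, 6))) = -96/61559 - 1*(-179) = -96/61559 + 179 = 11018965/61559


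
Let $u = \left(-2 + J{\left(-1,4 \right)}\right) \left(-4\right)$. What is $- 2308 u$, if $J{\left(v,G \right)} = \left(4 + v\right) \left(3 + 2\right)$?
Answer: $120016$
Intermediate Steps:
$J{\left(v,G \right)} = 20 + 5 v$ ($J{\left(v,G \right)} = \left(4 + v\right) 5 = 20 + 5 v$)
$u = -52$ ($u = \left(-2 + \left(20 + 5 \left(-1\right)\right)\right) \left(-4\right) = \left(-2 + \left(20 - 5\right)\right) \left(-4\right) = \left(-2 + 15\right) \left(-4\right) = 13 \left(-4\right) = -52$)
$- 2308 u = \left(-2308\right) \left(-52\right) = 120016$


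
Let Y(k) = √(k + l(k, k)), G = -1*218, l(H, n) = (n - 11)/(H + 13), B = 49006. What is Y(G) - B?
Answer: -49006 + I*√9114505/205 ≈ -49006.0 + 14.727*I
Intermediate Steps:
l(H, n) = (-11 + n)/(13 + H)
G = -218
Y(k) = √(k + (-11 + k)/(13 + k))
Y(G) - B = √((-11 - 218 - 218*(13 - 218))/(13 - 218)) - 1*49006 = √((-11 - 218 - 218*(-205))/(-205)) - 49006 = √(-(-11 - 218 + 44690)/205) - 49006 = √(-1/205*44461) - 49006 = √(-44461/205) - 49006 = I*√9114505/205 - 49006 = -49006 + I*√9114505/205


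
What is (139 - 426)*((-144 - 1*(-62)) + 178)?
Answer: -27552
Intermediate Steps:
(139 - 426)*((-144 - 1*(-62)) + 178) = -287*((-144 + 62) + 178) = -287*(-82 + 178) = -287*96 = -27552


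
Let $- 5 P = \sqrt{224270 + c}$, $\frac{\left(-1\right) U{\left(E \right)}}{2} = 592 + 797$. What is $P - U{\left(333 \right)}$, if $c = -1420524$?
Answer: $2778 - \frac{i \sqrt{1196254}}{5} \approx 2778.0 - 218.75 i$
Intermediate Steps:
$U{\left(E \right)} = -2778$ ($U{\left(E \right)} = - 2 \left(592 + 797\right) = \left(-2\right) 1389 = -2778$)
$P = - \frac{i \sqrt{1196254}}{5}$ ($P = - \frac{\sqrt{224270 - 1420524}}{5} = - \frac{\sqrt{-1196254}}{5} = - \frac{i \sqrt{1196254}}{5} \approx - 218.75 i$)
$P - U{\left(333 \right)} = - \frac{i \sqrt{1196254}}{5} - -2778 = - \frac{i \sqrt{1196254}}{5} + 2778 = 2778 - \frac{i \sqrt{1196254}}{5}$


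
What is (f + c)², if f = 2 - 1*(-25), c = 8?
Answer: 1225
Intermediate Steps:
f = 27 (f = 2 + 25 = 27)
(f + c)² = (27 + 8)² = 35² = 1225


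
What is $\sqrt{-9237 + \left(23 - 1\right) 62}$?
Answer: $i \sqrt{7873} \approx 88.73 i$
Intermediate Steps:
$\sqrt{-9237 + \left(23 - 1\right) 62} = \sqrt{-9237 + 22 \cdot 62} = \sqrt{-9237 + 1364} = \sqrt{-7873} = i \sqrt{7873}$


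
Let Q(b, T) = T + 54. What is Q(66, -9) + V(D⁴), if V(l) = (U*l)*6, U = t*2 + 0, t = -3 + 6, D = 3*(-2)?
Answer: 46701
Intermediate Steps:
D = -6
t = 3
U = 6 (U = 3*2 + 0 = 6 + 0 = 6)
Q(b, T) = 54 + T
V(l) = 36*l (V(l) = (6*l)*6 = 36*l)
Q(66, -9) + V(D⁴) = (54 - 9) + 36*(-6)⁴ = 45 + 36*1296 = 45 + 46656 = 46701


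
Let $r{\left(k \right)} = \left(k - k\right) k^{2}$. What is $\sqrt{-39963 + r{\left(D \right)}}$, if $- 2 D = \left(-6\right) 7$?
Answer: $i \sqrt{39963} \approx 199.91 i$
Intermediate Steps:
$D = 21$ ($D = - \frac{\left(-6\right) 7}{2} = \left(- \frac{1}{2}\right) \left(-42\right) = 21$)
$r{\left(k \right)} = 0$ ($r{\left(k \right)} = 0 k^{2} = 0$)
$\sqrt{-39963 + r{\left(D \right)}} = \sqrt{-39963 + 0} = \sqrt{-39963} = i \sqrt{39963}$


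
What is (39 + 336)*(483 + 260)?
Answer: 278625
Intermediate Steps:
(39 + 336)*(483 + 260) = 375*743 = 278625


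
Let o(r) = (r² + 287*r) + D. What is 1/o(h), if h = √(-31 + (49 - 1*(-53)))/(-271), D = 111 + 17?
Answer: 690383515879/87940259886602 + 5712020657*√71/87940259886602 ≈ 0.0083979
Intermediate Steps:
D = 128
h = -√71/271 (h = √(-31 + (49 + 53))*(-1/271) = √(-31 + 102)*(-1/271) = √71*(-1/271) = -√71/271 ≈ -0.031093)
o(r) = 128 + r² + 287*r (o(r) = (r² + 287*r) + 128 = 128 + r² + 287*r)
1/o(h) = 1/(128 + (-√71/271)² + 287*(-√71/271)) = 1/(128 + 71/73441 - 287*√71/271) = 1/(9400519/73441 - 287*√71/271)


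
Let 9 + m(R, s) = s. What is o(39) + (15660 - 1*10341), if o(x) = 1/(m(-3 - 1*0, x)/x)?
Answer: 53203/10 ≈ 5320.3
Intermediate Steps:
m(R, s) = -9 + s
o(x) = x/(-9 + x) (o(x) = 1/((-9 + x)/x) = x/(-9 + x))
o(39) + (15660 - 1*10341) = 39/(-9 + 39) + (15660 - 1*10341) = 39/30 + (15660 - 10341) = 39*(1/30) + 5319 = 13/10 + 5319 = 53203/10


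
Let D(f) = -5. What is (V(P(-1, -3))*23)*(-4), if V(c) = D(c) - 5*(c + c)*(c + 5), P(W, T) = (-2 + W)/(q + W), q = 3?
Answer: -4370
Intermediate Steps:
P(W, T) = (-2 + W)/(3 + W)
V(c) = -5 - 10*c*(5 + c) (V(c) = -5 - 5*(c + c)*(c + 5) = -5 - 5*2*c*(5 + c) = -5 - 10*c*(5 + c))
(V(P(-1, -3))*23)*(-4) = ((-5 - 50*(-2 - 1)/(3 - 1) - 10*(-2 - 1)²/(3 - 1)²)*23)*(-4) = ((-5 - 50*(-3)/2 - 10*(-3/2)²)*23)*(-4) = ((-5 - 25*(-3) - 10*((½)*(-3))²)*23)*(-4) = ((-5 - 50*(-3/2) - 10*(-3/2)²)*23)*(-4) = ((-5 + 75 - 10*9/4)*23)*(-4) = ((-5 + 75 - 45/2)*23)*(-4) = ((95/2)*23)*(-4) = (2185/2)*(-4) = -4370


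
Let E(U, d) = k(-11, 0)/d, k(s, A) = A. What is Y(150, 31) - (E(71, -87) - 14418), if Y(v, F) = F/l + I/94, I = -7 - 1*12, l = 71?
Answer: 96227297/6674 ≈ 14418.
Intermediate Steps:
I = -19 (I = -7 - 12 = -19)
E(U, d) = 0 (E(U, d) = 0/d = 0)
Y(v, F) = -19/94 + F/71 (Y(v, F) = F/71 - 19/94 = -19/94 + F/71)
Y(150, 31) - (E(71, -87) - 14418) = (-19/94 + (1/71)*31) - (0 - 14418) = (-19/94 + 31/71) - 1*(-14418) = 1565/6674 + 14418 = 96227297/6674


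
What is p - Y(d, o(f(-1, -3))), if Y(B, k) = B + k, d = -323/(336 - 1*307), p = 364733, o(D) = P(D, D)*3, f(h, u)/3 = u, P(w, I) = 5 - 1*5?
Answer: 10577580/29 ≈ 3.6474e+5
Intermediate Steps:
P(w, I) = 0 (P(w, I) = 5 - 5 = 0)
f(h, u) = 3*u
o(D) = 0 (o(D) = 0*3 = 0)
d = -323/29 (d = -323/(336 - 307) = -323/29 ≈ -11.138)
p - Y(d, o(f(-1, -3))) = 364733 - (-323/29 + 0) = 364733 - 1*(-323/29) = 364733 + 323/29 = 10577580/29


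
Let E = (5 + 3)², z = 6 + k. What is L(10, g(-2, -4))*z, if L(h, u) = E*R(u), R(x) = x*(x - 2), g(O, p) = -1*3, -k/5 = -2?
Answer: 15360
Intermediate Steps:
k = 10 (k = -5*(-2) = 10)
g(O, p) = -3
z = 16 (z = 6 + 10 = 16)
R(x) = x*(-2 + x)
E = 64 (E = 8² = 64)
L(h, u) = 64*u*(-2 + u) (L(h, u) = 64*(u*(-2 + u)) = 64*u*(-2 + u))
L(10, g(-2, -4))*z = (64*(-3)*(-2 - 3))*16 = (64*(-3)*(-5))*16 = 960*16 = 15360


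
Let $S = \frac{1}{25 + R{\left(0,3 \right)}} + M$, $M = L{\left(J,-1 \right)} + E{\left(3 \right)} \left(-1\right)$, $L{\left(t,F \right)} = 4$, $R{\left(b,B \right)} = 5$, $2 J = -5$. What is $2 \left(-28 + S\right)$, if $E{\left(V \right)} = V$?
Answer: $- \frac{809}{15} \approx -53.933$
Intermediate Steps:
$J = - \frac{5}{2}$ ($J = \frac{1}{2} \left(-5\right) = - \frac{5}{2} \approx -2.5$)
$M = 1$ ($M = 4 + 3 \left(-1\right) = 4 - 3 = 1$)
$S = \frac{31}{30}$ ($S = \frac{1}{25 + 5} + 1 = \frac{1}{30} + 1 = \frac{31}{30} \approx 1.0333$)
$2 \left(-28 + S\right) = 2 \left(-28 + \frac{31}{30}\right) = 2 \left(- \frac{809}{30}\right) = - \frac{809}{15}$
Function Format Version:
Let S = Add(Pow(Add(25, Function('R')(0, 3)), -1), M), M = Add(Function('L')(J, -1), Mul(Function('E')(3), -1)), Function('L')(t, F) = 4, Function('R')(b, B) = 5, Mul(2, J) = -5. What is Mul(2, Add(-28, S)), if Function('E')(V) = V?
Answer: Rational(-809, 15) ≈ -53.933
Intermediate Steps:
J = Rational(-5, 2) (J = Mul(Rational(1, 2), -5) = Rational(-5, 2) ≈ -2.5000)
M = 1 (M = Add(4, Mul(3, -1)) = Add(4, -3) = 1)
S = Rational(31, 30) (S = Add(Pow(Add(25, 5), -1), 1) = Add(Pow(30, -1), 1) = Add(Rational(1, 30), 1) = Rational(31, 30) ≈ 1.0333)
Mul(2, Add(-28, S)) = Mul(2, Add(-28, Rational(31, 30))) = Mul(2, Rational(-809, 30)) = Rational(-809, 15)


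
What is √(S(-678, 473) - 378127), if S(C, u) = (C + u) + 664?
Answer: 2*I*√94417 ≈ 614.55*I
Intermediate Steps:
S(C, u) = 664 + C + u
√(S(-678, 473) - 378127) = √((664 - 678 + 473) - 378127) = √(459 - 378127) = √(-377668) = 2*I*√94417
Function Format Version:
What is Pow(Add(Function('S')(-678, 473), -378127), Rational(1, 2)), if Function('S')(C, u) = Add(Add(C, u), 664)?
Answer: Mul(2, I, Pow(94417, Rational(1, 2))) ≈ Mul(614.55, I)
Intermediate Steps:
Function('S')(C, u) = Add(664, C, u)
Pow(Add(Function('S')(-678, 473), -378127), Rational(1, 2)) = Pow(Add(Add(664, -678, 473), -378127), Rational(1, 2)) = Pow(Add(459, -378127), Rational(1, 2)) = Pow(-377668, Rational(1, 2)) = Mul(2, I, Pow(94417, Rational(1, 2)))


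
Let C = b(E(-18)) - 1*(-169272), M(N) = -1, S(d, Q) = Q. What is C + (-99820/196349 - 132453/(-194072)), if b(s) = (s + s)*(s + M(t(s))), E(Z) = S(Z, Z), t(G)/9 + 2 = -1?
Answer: 6476323309409425/38105843128 ≈ 1.6996e+5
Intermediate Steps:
t(G) = -27 (t(G) = -18 + 9*(-1) = -18 - 9 = -27)
E(Z) = Z
b(s) = 2*s*(-1 + s) (b(s) = (s + s)*(s - 1) = (2*s)*(-1 + s) = 2*s*(-1 + s))
C = 169956 (C = 2*(-18)*(-1 - 18) - 1*(-169272) = 2*(-18)*(-19) + 169272 = 684 + 169272 = 169956)
C + (-99820/196349 - 132453/(-194072)) = 169956 + (-99820/196349 - 132453/(-194072)) = 169956 + (-99820*1/196349 - 132453*(-1/194072)) = 169956 + (-99820/196349 + 132453/194072) = 169956 + 6634747057/38105843128 = 6476323309409425/38105843128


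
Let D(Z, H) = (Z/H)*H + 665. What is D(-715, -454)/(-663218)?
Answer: 25/331609 ≈ 7.5390e-5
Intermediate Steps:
D(Z, H) = 665 + Z (D(Z, H) = Z + 665 = 665 + Z)
D(-715, -454)/(-663218) = (665 - 715)/(-663218) = -50*(-1/663218) = 25/331609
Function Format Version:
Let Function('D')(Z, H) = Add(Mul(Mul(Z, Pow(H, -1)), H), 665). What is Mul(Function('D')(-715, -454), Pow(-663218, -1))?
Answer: Rational(25, 331609) ≈ 7.5390e-5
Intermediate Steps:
Function('D')(Z, H) = Add(665, Z) (Function('D')(Z, H) = Add(Z, 665) = Add(665, Z))
Mul(Function('D')(-715, -454), Pow(-663218, -1)) = Mul(Add(665, -715), Pow(-663218, -1)) = Mul(-50, Rational(-1, 663218)) = Rational(25, 331609)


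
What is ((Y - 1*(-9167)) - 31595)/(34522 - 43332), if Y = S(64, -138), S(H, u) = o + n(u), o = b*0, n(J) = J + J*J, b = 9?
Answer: 1761/4405 ≈ 0.39977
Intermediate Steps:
n(J) = J + J²
o = 0 (o = 9*0 = 0)
S(H, u) = u*(1 + u) (S(H, u) = 0 + u*(1 + u) = u*(1 + u))
Y = 18906 (Y = -138*(1 - 138) = -138*(-137) = 18906)
((Y - 1*(-9167)) - 31595)/(34522 - 43332) = ((18906 - 1*(-9167)) - 31595)/(34522 - 43332) = ((18906 + 9167) - 31595)/(-8810) = (28073 - 31595)*(-1/8810) = -3522*(-1/8810) = 1761/4405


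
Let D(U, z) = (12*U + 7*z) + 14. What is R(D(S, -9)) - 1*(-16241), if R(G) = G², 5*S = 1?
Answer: 460314/25 ≈ 18413.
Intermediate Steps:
S = ⅕ (S = (⅕)*1 = ⅕ ≈ 0.20000)
D(U, z) = 14 + 7*z + 12*U (D(U, z) = (7*z + 12*U) + 14 = 14 + 7*z + 12*U)
R(D(S, -9)) - 1*(-16241) = (14 + 7*(-9) + 12*(⅕))² - 1*(-16241) = (14 - 63 + 12/5)² + 16241 = (-233/5)² + 16241 = 54289/25 + 16241 = 460314/25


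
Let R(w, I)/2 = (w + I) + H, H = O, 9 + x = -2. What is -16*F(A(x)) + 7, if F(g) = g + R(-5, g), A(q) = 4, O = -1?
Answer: 7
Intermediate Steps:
x = -11 (x = -9 - 2 = -11)
H = -1
R(w, I) = -2 + 2*I + 2*w (R(w, I) = 2*((w + I) - 1) = 2*((I + w) - 1) = 2*(-1 + I + w) = -2 + 2*I + 2*w)
F(g) = -12 + 3*g (F(g) = g + (-2 + 2*g + 2*(-5)) = g + (-2 + 2*g - 10) = g + (-12 + 2*g) = -12 + 3*g)
-16*F(A(x)) + 7 = -16*(-12 + 3*4) + 7 = -16*(-12 + 12) + 7 = -16*0 + 7 = 0 + 7 = 7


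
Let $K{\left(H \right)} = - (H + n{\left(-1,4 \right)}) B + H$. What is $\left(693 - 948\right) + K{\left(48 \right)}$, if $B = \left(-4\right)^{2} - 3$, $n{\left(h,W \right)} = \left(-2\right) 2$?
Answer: $-779$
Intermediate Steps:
$n{\left(h,W \right)} = -4$
$B = 13$ ($B = 16 - 3 = 13$)
$K{\left(H \right)} = 52 - 12 H$ ($K{\left(H \right)} = - (H - 4) 13 + H = - (-4 + H) 13 + H = \left(4 - H\right) 13 + H = \left(52 - 13 H\right) + H = 52 - 12 H$)
$\left(693 - 948\right) + K{\left(48 \right)} = \left(693 - 948\right) + \left(52 - 576\right) = -255 + \left(52 - 576\right) = -255 - 524 = -779$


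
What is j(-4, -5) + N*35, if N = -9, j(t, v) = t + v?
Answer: -324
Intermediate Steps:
j(-4, -5) + N*35 = (-4 - 5) - 9*35 = -9 - 315 = -324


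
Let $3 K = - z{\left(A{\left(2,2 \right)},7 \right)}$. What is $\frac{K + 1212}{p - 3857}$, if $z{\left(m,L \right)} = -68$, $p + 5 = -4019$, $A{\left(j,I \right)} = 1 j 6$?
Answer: $- \frac{3704}{23643} \approx -0.15666$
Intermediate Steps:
$A{\left(j,I \right)} = 6 j$ ($A{\left(j,I \right)} = j 6 = 6 j$)
$p = -4024$ ($p = -5 - 4019 = -4024$)
$K = \frac{68}{3}$ ($K = \frac{\left(-1\right) \left(-68\right)}{3} = \frac{1}{3} \cdot 68 = \frac{68}{3} \approx 22.667$)
$\frac{K + 1212}{p - 3857} = \frac{\frac{68}{3} + 1212}{-4024 - 3857} = \frac{3704}{3 \left(-7881\right)} = \frac{3704}{3} \left(- \frac{1}{7881}\right) = - \frac{3704}{23643}$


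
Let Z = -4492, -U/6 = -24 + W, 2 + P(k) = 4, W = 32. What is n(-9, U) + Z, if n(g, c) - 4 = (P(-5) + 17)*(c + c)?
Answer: -6312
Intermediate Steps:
P(k) = 2 (P(k) = -2 + 4 = 2)
U = -48 (U = -6*(-24 + 32) = -6*8 = -48)
n(g, c) = 4 + 38*c (n(g, c) = 4 + (2 + 17)*(c + c) = 4 + 19*(2*c) = 4 + 38*c)
n(-9, U) + Z = (4 + 38*(-48)) - 4492 = (4 - 1824) - 4492 = -1820 - 4492 = -6312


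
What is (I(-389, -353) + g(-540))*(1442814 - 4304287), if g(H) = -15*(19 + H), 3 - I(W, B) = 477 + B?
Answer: -22016173262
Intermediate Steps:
I(W, B) = -474 - B (I(W, B) = 3 - (477 + B) = 3 + (-477 - B) = -474 - B)
g(H) = -285 - 15*H
(I(-389, -353) + g(-540))*(1442814 - 4304287) = ((-474 - 1*(-353)) + (-285 - 15*(-540)))*(1442814 - 4304287) = ((-474 + 353) + (-285 + 8100))*(-2861473) = (-121 + 7815)*(-2861473) = 7694*(-2861473) = -22016173262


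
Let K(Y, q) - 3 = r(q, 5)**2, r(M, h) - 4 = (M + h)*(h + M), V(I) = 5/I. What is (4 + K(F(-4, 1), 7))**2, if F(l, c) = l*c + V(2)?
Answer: 480091921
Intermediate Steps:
r(M, h) = 4 + (M + h)**2 (r(M, h) = 4 + (M + h)*(h + M) = 4 + (M + h)*(M + h) = 4 + (M + h)**2)
F(l, c) = 5/2 + c*l (F(l, c) = l*c + 5/2 = c*l + 5*(1/2) = c*l + 5/2 = 5/2 + c*l)
K(Y, q) = 3 + (4 + (5 + q)**2)**2 (K(Y, q) = 3 + (4 + (q + 5)**2)**2 = 3 + (4 + (5 + q)**2)**2)
(4 + K(F(-4, 1), 7))**2 = (4 + (3 + (4 + (5 + 7)**2)**2))**2 = (4 + (3 + (4 + 12**2)**2))**2 = (4 + (3 + (4 + 144)**2))**2 = (4 + (3 + 148**2))**2 = (4 + (3 + 21904))**2 = (4 + 21907)**2 = 21911**2 = 480091921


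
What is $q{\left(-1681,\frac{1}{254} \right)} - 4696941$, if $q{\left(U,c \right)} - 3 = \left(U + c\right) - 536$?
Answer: $- \frac{1193585369}{254} \approx -4.6992 \cdot 10^{6}$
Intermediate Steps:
$q{\left(U,c \right)} = -533 + U + c$ ($q{\left(U,c \right)} = 3 - \left(536 - U - c\right) = 3 + \left(-536 + U + c\right) = -533 + U + c$)
$q{\left(-1681,\frac{1}{254} \right)} - 4696941 = \left(-533 - 1681 + \frac{1}{254}\right) - 4696941 = - \frac{562355}{254} - 4696941 = - \frac{1193585369}{254}$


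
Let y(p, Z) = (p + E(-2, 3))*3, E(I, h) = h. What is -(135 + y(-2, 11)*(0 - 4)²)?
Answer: -183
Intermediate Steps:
y(p, Z) = 9 + 3*p (y(p, Z) = (p + 3)*3 = (3 + p)*3 = 9 + 3*p)
-(135 + y(-2, 11)*(0 - 4)²) = -(135 + (9 + 3*(-2))*(0 - 4)²) = -(135 + (9 - 6)*(-4)²) = -(135 + 3*16) = -(135 + 48) = -1*183 = -183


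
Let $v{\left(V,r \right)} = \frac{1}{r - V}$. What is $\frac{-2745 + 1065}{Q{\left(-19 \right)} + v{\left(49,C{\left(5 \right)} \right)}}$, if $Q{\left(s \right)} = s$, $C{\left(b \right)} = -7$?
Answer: $\frac{6272}{71} \approx 88.338$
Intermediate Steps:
$\frac{-2745 + 1065}{Q{\left(-19 \right)} + v{\left(49,C{\left(5 \right)} \right)}} = \frac{-2745 + 1065}{-19 + \frac{1}{-7 - 49}} = - \frac{1680}{-19 + \frac{1}{-7 - 49}} = - \frac{1680}{-19 + \frac{1}{-56}} = - \frac{1680}{-19 - \frac{1}{56}} = - \frac{1680}{- \frac{1065}{56}} = \left(-1680\right) \left(- \frac{56}{1065}\right) = \frac{6272}{71}$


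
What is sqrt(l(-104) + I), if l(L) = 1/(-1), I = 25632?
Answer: 19*sqrt(71) ≈ 160.10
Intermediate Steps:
l(L) = -1
sqrt(l(-104) + I) = sqrt(-1 + 25632) = sqrt(25631) = 19*sqrt(71)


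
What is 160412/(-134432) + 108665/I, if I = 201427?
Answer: -4425813661/6769558616 ≈ -0.65378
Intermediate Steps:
160412/(-134432) + 108665/I = 160412/(-134432) + 108665/201427 = 160412*(-1/134432) + 108665*(1/201427) = -40103/33608 + 108665/201427 = -4425813661/6769558616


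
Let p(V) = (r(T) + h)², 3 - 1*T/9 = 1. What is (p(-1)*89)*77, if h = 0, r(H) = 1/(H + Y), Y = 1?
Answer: 6853/361 ≈ 18.983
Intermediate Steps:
T = 18 (T = 27 - 9*1 = 27 - 9 = 18)
r(H) = 1/(1 + H) (r(H) = 1/(H + 1) = 1/(1 + H))
p(V) = 1/361 (p(V) = (1/(1 + 18) + 0)² = (1/19 + 0)² = (1/19)² = 1/361)
(p(-1)*89)*77 = ((1/361)*89)*77 = (89/361)*77 = 6853/361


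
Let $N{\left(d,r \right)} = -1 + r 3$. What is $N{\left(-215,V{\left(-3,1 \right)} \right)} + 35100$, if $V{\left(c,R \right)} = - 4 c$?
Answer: $35135$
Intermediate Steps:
$N{\left(d,r \right)} = -1 + 3 r$
$N{\left(-215,V{\left(-3,1 \right)} \right)} + 35100 = \left(-1 + 3 \left(\left(-4\right) \left(-3\right)\right)\right) + 35100 = \left(-1 + 3 \cdot 12\right) + 35100 = \left(-1 + 36\right) + 35100 = 35 + 35100 = 35135$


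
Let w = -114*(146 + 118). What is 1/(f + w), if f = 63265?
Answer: 1/33169 ≈ 3.0149e-5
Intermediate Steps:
w = -30096 (w = -114*264 = -30096)
1/(f + w) = 1/(63265 - 30096) = 1/33169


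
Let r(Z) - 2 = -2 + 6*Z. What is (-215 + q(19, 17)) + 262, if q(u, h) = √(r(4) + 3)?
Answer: 47 + 3*√3 ≈ 52.196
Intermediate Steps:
r(Z) = 6*Z (r(Z) = 2 + (-2 + 6*Z) = 6*Z)
q(u, h) = 3*√3 (q(u, h) = √(6*4 + 3) = √(24 + 3) = √27 = 3*√3)
(-215 + q(19, 17)) + 262 = (-215 + 3*√3) + 262 = 47 + 3*√3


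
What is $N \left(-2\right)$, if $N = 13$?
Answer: $-26$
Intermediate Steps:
$N \left(-2\right) = 13 \left(-2\right) = -26$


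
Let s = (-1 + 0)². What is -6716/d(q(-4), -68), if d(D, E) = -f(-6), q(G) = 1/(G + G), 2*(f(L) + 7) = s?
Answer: -13432/13 ≈ -1033.2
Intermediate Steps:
s = 1 (s = (-1)² = 1)
f(L) = -13/2 (f(L) = -7 + (½)*1 = -7 + ½ = -13/2)
q(G) = 1/(2*G)
d(D, E) = 13/2 (d(D, E) = -1*(-13/2) = 13/2)
-6716/d(q(-4), -68) = -6716/13/2 = -6716*2/13 = -13432/13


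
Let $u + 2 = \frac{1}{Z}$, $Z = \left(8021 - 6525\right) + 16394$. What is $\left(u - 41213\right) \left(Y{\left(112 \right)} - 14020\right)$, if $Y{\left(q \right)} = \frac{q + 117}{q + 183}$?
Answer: $\frac{3049380555805179}{5277550} \approx 5.778 \cdot 10^{8}$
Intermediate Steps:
$Y{\left(q \right)} = \frac{117 + q}{183 + q}$
$Z = 17890$ ($Z = 1496 + 16394 = 17890$)
$u = - \frac{35779}{17890}$ ($u = -2 + \frac{1}{17890} = - \frac{35779}{17890} \approx -1.9999$)
$\left(u - 41213\right) \left(Y{\left(112 \right)} - 14020\right) = \left(- \frac{35779}{17890} - 41213\right) \left(\frac{117 + 112}{183 + 112} - 14020\right) = - \frac{737336349 \left(\frac{1}{295} \cdot 229 - 14020\right)}{17890} = - \frac{737336349 \left(\frac{229}{295} - 14020\right)}{17890} = \left(- \frac{737336349}{17890}\right) \left(- \frac{4135671}{295}\right) = \frac{3049380555805179}{5277550}$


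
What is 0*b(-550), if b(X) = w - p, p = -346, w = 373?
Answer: 0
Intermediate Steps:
b(X) = 719 (b(X) = 373 - 1*(-346) = 373 + 346 = 719)
0*b(-550) = 0*719 = 0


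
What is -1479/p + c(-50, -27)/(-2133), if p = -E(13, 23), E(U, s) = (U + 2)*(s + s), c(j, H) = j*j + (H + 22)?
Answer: 477719/490590 ≈ 0.97376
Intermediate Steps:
c(j, H) = 22 + H + j**2 (c(j, H) = j**2 + (22 + H) = 22 + H + j**2)
E(U, s) = 2*s*(2 + U) (E(U, s) = (2 + U)*(2*s) = 2*s*(2 + U))
p = -690 (p = -2*23*(2 + 13) = -2*23*15 = -1*690 = -690)
-1479/p + c(-50, -27)/(-2133) = -1479/(-690) + (22 - 27 + (-50)**2)/(-2133) = -1479*(-1/690) + (22 - 27 + 2500)*(-1/2133) = 493/230 + 2495*(-1/2133) = 493/230 - 2495/2133 = 477719/490590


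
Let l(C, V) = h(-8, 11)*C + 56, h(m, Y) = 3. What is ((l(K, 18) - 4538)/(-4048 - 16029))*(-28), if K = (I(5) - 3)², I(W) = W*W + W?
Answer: -3780/1181 ≈ -3.2007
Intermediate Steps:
I(W) = W + W² (I(W) = W² + W = W + W²)
K = 729 (K = (5*(1 + 5) - 3)² = (5*6 - 3)² = (30 - 3)² = 27² = 729)
l(C, V) = 56 + 3*C (l(C, V) = 3*C + 56 = 56 + 3*C)
((l(K, 18) - 4538)/(-4048 - 16029))*(-28) = (((56 + 3*729) - 4538)/(-4048 - 16029))*(-28) = (((56 + 2187) - 4538)/(-20077))*(-28) = ((2243 - 4538)*(-1/20077))*(-28) = -2295*(-1/20077)*(-28) = (135/1181)*(-28) = -3780/1181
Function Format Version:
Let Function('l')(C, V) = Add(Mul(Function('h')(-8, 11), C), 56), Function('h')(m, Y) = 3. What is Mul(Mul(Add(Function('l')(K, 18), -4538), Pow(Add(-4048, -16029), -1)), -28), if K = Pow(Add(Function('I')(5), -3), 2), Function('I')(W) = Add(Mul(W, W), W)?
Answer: Rational(-3780, 1181) ≈ -3.2007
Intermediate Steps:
Function('I')(W) = Add(W, Pow(W, 2)) (Function('I')(W) = Add(Pow(W, 2), W) = Add(W, Pow(W, 2)))
K = 729 (K = Pow(Add(Mul(5, Add(1, 5)), -3), 2) = Pow(Add(Mul(5, 6), -3), 2) = Pow(Add(30, -3), 2) = Pow(27, 2) = 729)
Function('l')(C, V) = Add(56, Mul(3, C)) (Function('l')(C, V) = Add(Mul(3, C), 56) = Add(56, Mul(3, C)))
Mul(Mul(Add(Function('l')(K, 18), -4538), Pow(Add(-4048, -16029), -1)), -28) = Mul(Mul(Add(Add(56, Mul(3, 729)), -4538), Pow(Add(-4048, -16029), -1)), -28) = Mul(Mul(Add(Add(56, 2187), -4538), Pow(-20077, -1)), -28) = Mul(Mul(Add(2243, -4538), Rational(-1, 20077)), -28) = Mul(Mul(-2295, Rational(-1, 20077)), -28) = Mul(Rational(135, 1181), -28) = Rational(-3780, 1181)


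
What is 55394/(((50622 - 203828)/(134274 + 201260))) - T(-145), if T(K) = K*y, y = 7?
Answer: -9215533153/76603 ≈ -1.2030e+5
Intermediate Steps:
T(K) = 7*K (T(K) = K*7 = 7*K)
55394/(((50622 - 203828)/(134274 + 201260))) - T(-145) = 55394/(((50622 - 203828)/(134274 + 201260))) - 7*(-145) = 55394/((-153206/335534)) - 1*(-1015) = 55394/((-153206*1/335534)) + 1015 = 55394/(-76603/167767) + 1015 = 55394*(-167767/76603) + 1015 = -9293285198/76603 + 1015 = -9215533153/76603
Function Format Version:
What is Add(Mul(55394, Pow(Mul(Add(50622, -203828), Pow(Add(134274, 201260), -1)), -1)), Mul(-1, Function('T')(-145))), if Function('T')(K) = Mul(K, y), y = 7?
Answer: Rational(-9215533153, 76603) ≈ -1.2030e+5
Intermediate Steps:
Function('T')(K) = Mul(7, K) (Function('T')(K) = Mul(K, 7) = Mul(7, K))
Add(Mul(55394, Pow(Mul(Add(50622, -203828), Pow(Add(134274, 201260), -1)), -1)), Mul(-1, Function('T')(-145))) = Add(Mul(55394, Pow(Mul(Add(50622, -203828), Pow(Add(134274, 201260), -1)), -1)), Mul(-1, Mul(7, -145))) = Add(Mul(55394, Pow(Mul(-153206, Pow(335534, -1)), -1)), Mul(-1, -1015)) = Add(Mul(55394, Pow(Mul(-153206, Rational(1, 335534)), -1)), 1015) = Add(Mul(55394, Pow(Rational(-76603, 167767), -1)), 1015) = Add(Mul(55394, Rational(-167767, 76603)), 1015) = Add(Rational(-9293285198, 76603), 1015) = Rational(-9215533153, 76603)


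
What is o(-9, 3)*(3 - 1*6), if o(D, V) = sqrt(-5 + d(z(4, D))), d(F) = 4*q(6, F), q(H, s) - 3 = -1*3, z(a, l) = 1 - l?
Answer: -3*I*sqrt(5) ≈ -6.7082*I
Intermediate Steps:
q(H, s) = 0 (q(H, s) = 3 - 1*3 = 3 - 3 = 0)
d(F) = 0 (d(F) = 4*0 = 0)
o(D, V) = I*sqrt(5) (o(D, V) = sqrt(-5 + 0) = sqrt(-5) = I*sqrt(5))
o(-9, 3)*(3 - 1*6) = (I*sqrt(5))*(3 - 1*6) = (I*sqrt(5))*(3 - 6) = (I*sqrt(5))*(-3) = -3*I*sqrt(5)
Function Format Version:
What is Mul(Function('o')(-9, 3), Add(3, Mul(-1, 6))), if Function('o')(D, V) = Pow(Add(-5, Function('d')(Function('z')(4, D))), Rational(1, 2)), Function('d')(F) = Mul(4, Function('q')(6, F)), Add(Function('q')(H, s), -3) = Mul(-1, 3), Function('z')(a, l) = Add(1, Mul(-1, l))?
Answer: Mul(-3, I, Pow(5, Rational(1, 2))) ≈ Mul(-6.7082, I)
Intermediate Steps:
Function('q')(H, s) = 0 (Function('q')(H, s) = Add(3, Mul(-1, 3)) = Add(3, -3) = 0)
Function('d')(F) = 0 (Function('d')(F) = Mul(4, 0) = 0)
Function('o')(D, V) = Mul(I, Pow(5, Rational(1, 2))) (Function('o')(D, V) = Pow(Add(-5, 0), Rational(1, 2)) = Pow(-5, Rational(1, 2)) = Mul(I, Pow(5, Rational(1, 2))))
Mul(Function('o')(-9, 3), Add(3, Mul(-1, 6))) = Mul(Mul(I, Pow(5, Rational(1, 2))), Add(3, Mul(-1, 6))) = Mul(Mul(I, Pow(5, Rational(1, 2))), Add(3, -6)) = Mul(Mul(I, Pow(5, Rational(1, 2))), -3) = Mul(-3, I, Pow(5, Rational(1, 2)))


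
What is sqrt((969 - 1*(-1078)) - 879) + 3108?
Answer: 3108 + 4*sqrt(73) ≈ 3142.2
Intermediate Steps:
sqrt((969 - 1*(-1078)) - 879) + 3108 = sqrt((969 + 1078) - 879) + 3108 = sqrt(2047 - 879) + 3108 = sqrt(1168) + 3108 = 4*sqrt(73) + 3108 = 3108 + 4*sqrt(73)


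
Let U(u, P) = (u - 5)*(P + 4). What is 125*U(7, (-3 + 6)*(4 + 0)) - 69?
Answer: 3931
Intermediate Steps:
U(u, P) = (-5 + u)*(4 + P)
125*U(7, (-3 + 6)*(4 + 0)) - 69 = 125*(-20 - 5*(-3 + 6)*(4 + 0) + 4*7 + ((-3 + 6)*(4 + 0))*7) - 69 = 125*(-20 - 15*4 + 28 + (3*4)*7) - 69 = 125*(-20 - 5*12 + 28 + 12*7) - 69 = 125*(-20 - 60 + 28 + 84) - 69 = 125*32 - 69 = 4000 - 69 = 3931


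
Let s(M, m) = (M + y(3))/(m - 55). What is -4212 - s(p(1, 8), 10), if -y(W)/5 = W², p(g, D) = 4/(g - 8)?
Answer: -1327099/315 ≈ -4213.0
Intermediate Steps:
p(g, D) = 4/(-8 + g)
y(W) = -5*W²
s(M, m) = (-45 + M)/(-55 + m) (s(M, m) = (M - 5*3²)/(m - 55) = (M - 5*9)/(-55 + m) = (M - 45)/(-55 + m) = (-45 + M)/(-55 + m))
-4212 - s(p(1, 8), 10) = -4212 - (-45 + 4/(-8 + 1))/(-55 + 10) = -4212 - (-45 + 4/(-7))/(-45) = -4212 - (-1)*(-45 + 4*(-⅐))/45 = -4212 - (-1)*(-45 - 4/7)/45 = -4212 - (-1)*(-319)/(45*7) = -4212 - 1*319/315 = -4212 - 319/315 = -1327099/315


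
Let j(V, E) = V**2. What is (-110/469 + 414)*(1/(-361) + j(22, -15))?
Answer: 33906046488/169309 ≈ 2.0026e+5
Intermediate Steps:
(-110/469 + 414)*(1/(-361) + j(22, -15)) = (-110/469 + 414)*(1/(-361) + 22**2) = (-110*1/469 + 414)*(-1/361 + 484) = (-110/469 + 414)*(174723/361) = (194056/469)*(174723/361) = 33906046488/169309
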